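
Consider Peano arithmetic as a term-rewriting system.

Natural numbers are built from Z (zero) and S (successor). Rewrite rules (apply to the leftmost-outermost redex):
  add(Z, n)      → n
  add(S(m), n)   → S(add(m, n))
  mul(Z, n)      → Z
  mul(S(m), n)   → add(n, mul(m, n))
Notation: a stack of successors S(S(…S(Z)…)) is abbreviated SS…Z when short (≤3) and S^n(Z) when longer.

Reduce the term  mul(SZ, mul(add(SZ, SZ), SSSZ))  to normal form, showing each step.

Answer: normal form = S^6(Z)  (in 22 steps)

Derivation:
  start: mul(SZ, mul(add(SZ, SZ), SSSZ))
  →1  add(mul(add(SZ, SZ), SSSZ), mul(Z, mul(add(SZ, SZ), SSSZ)))
  →2  add(mul(S(add(Z, SZ)), SSSZ), mul(Z, mul(add(SZ, SZ), SSSZ)))
  →3  add(add(SSSZ, mul(add(Z, SZ), SSSZ)), mul(Z, mul(add(SZ, SZ), SSSZ)))
  →4  add(S(add(SSZ, mul(add(Z, SZ), SSSZ))), mul(Z, mul(add(SZ, SZ), SSSZ)))
  →5  S(add(add(SSZ, mul(add(Z, SZ), SSSZ)), mul(Z, mul(add(SZ, SZ), SSSZ))))
  →6  S(add(S(add(SZ, mul(add(Z, SZ), SSSZ))), mul(Z, mul(add(SZ, SZ), SSSZ))))
  →7  S(S(add(add(SZ, mul(add(Z, SZ), SSSZ)), mul(Z, mul(add(SZ, SZ), SSSZ)))))
  →8  S(S(add(S(add(Z, mul(add(Z, SZ), SSSZ))), mul(Z, mul(add(SZ, SZ), SSSZ)))))
  →9  S(S(S(add(add(Z, mul(add(Z, SZ), SSSZ)), mul(Z, mul(add(SZ, SZ), SSSZ))))))
  →10  S(S(S(add(mul(add(Z, SZ), SSSZ), mul(Z, mul(add(SZ, SZ), SSSZ))))))
  →11  S(S(S(add(mul(SZ, SSSZ), mul(Z, mul(add(SZ, SZ), SSSZ))))))
  →12  S(S(S(add(add(SSSZ, mul(Z, SSSZ)), mul(Z, mul(add(SZ, SZ), SSSZ))))))
  →13  S(S(S(add(S(add(SSZ, mul(Z, SSSZ))), mul(Z, mul(add(SZ, SZ), SSSZ))))))
  →14  S(S(S(S(add(add(SSZ, mul(Z, SSSZ)), mul(Z, mul(add(SZ, SZ), SSSZ)))))))
  →15  S(S(S(S(add(S(add(SZ, mul(Z, SSSZ))), mul(Z, mul(add(SZ, SZ), SSSZ)))))))
  →16  S(S(S(S(S(add(add(SZ, mul(Z, SSSZ)), mul(Z, mul(add(SZ, SZ), SSSZ))))))))
  →17  S(S(S(S(S(add(S(add(Z, mul(Z, SSSZ))), mul(Z, mul(add(SZ, SZ), SSSZ))))))))
  →18  S(S(S(S(S(S(add(add(Z, mul(Z, SSSZ)), mul(Z, mul(add(SZ, SZ), SSSZ)))))))))
  →19  S(S(S(S(S(S(add(mul(Z, SSSZ), mul(Z, mul(add(SZ, SZ), SSSZ)))))))))
  →20  S(S(S(S(S(S(add(Z, mul(Z, mul(add(SZ, SZ), SSSZ)))))))))
  →21  S(S(S(S(S(S(mul(Z, mul(add(SZ, SZ), SSSZ))))))))
  →22  S^6(Z)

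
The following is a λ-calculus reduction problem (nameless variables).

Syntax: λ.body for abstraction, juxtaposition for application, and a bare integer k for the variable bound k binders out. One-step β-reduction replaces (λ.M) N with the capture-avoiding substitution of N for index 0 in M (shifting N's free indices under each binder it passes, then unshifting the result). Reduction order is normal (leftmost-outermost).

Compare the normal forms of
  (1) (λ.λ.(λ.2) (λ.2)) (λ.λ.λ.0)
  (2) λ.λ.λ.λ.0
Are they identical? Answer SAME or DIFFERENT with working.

Term A:
  start: (λ.λ.(λ.2) (λ.2)) (λ.λ.λ.0)
  step 1: λ.(λ.λ.λ.λ.0) (λ.λ.λ.λ.0)
  step 2: λ.λ.λ.λ.0

Term B:
  start: λ.λ.λ.λ.0

Answer: SAME — A ⇓ λ.λ.λ.λ.0, B ⇓ λ.λ.λ.λ.0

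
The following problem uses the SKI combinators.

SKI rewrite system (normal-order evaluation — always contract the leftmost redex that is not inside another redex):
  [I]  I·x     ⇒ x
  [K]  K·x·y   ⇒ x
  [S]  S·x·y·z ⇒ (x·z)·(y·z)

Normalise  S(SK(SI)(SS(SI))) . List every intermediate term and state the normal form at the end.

Answer: normal form = S(SS(SI))  (in 2 steps)

Working:
  start: S(SK(SI)(SS(SI)))
  step 1: S(K(SS(SI))(SI(SS(SI))))
  step 2: S(SS(SI))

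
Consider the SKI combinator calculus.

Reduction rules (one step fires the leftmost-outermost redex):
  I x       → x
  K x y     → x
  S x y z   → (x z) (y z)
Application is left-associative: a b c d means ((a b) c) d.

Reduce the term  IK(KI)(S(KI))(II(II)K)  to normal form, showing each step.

  start: IK(KI)(S(KI))(II(II)K)
  step 1: K(KI)(S(KI))(II(II)K)
  step 2: KI(II(II)K)
  step 3: I

Answer: normal form = I  (in 3 steps)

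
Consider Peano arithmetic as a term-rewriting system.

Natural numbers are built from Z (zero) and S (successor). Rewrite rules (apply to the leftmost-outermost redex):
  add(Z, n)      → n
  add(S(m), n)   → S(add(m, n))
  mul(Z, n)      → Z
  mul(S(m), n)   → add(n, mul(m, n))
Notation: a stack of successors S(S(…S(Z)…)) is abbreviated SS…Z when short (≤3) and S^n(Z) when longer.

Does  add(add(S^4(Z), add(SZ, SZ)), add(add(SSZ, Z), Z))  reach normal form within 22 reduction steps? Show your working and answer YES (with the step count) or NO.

  start: add(add(S^4(Z), add(SZ, SZ)), add(add(SSZ, Z), Z))
  step 1: add(S(add(SSSZ, add(SZ, SZ))), add(add(SSZ, Z), Z))
  step 2: S(add(add(SSSZ, add(SZ, SZ)), add(add(SSZ, Z), Z)))
  step 3: S(add(S(add(SSZ, add(SZ, SZ))), add(add(SSZ, Z), Z)))
  step 4: S(S(add(add(SSZ, add(SZ, SZ)), add(add(SSZ, Z), Z))))
  step 5: S(S(add(S(add(SZ, add(SZ, SZ))), add(add(SSZ, Z), Z))))
  step 6: S(S(S(add(add(SZ, add(SZ, SZ)), add(add(SSZ, Z), Z)))))
  step 7: S(S(S(add(S(add(Z, add(SZ, SZ))), add(add(SSZ, Z), Z)))))
  step 8: S(S(S(S(add(add(Z, add(SZ, SZ)), add(add(SSZ, Z), Z))))))
  step 9: S(S(S(S(add(add(SZ, SZ), add(add(SSZ, Z), Z))))))
  step 10: S(S(S(S(add(S(add(Z, SZ)), add(add(SSZ, Z), Z))))))
  step 11: S(S(S(S(S(add(add(Z, SZ), add(add(SSZ, Z), Z)))))))
  step 12: S(S(S(S(S(add(SZ, add(add(SSZ, Z), Z)))))))
  step 13: S(S(S(S(S(S(add(Z, add(add(SSZ, Z), Z))))))))
  step 14: S(S(S(S(S(S(add(add(SSZ, Z), Z)))))))
  step 15: S(S(S(S(S(S(add(S(add(SZ, Z)), Z)))))))
  step 16: S(S(S(S(S(S(S(add(add(SZ, Z), Z))))))))
  step 17: S(S(S(S(S(S(S(add(S(add(Z, Z)), Z))))))))
  step 18: S(S(S(S(S(S(S(S(add(add(Z, Z), Z)))))))))
  step 19: S(S(S(S(S(S(S(S(add(Z, Z)))))))))
  step 20: S^8(Z)

Answer: YES — reaches normal form S^8(Z) in 20 ≤ 22 steps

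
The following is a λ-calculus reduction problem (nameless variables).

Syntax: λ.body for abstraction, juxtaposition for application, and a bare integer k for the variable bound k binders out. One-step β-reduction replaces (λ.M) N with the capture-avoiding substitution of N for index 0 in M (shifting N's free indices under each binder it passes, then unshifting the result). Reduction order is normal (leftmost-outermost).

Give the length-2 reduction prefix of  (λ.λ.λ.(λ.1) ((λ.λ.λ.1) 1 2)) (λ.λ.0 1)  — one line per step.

  start: (λ.λ.λ.(λ.1) ((λ.λ.λ.1) 1 2)) (λ.λ.0 1)
  step 1: λ.λ.(λ.1) ((λ.λ.λ.1) 1 (λ.λ.0 1))
  step 2: λ.λ.0

Answer: after 2 steps: λ.λ.0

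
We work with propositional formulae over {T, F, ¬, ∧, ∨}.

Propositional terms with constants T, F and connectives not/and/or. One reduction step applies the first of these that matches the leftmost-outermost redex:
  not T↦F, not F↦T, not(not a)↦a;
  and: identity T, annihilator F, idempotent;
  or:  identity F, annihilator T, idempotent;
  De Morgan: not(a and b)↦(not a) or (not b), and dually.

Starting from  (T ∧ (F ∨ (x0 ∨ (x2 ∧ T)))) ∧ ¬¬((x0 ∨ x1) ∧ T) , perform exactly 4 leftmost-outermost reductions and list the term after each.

Answer: after 4 steps: (x0 ∨ x2) ∧ ((x0 ∨ x1) ∧ T)

Working:
  start: (T ∧ (F ∨ (x0 ∨ (x2 ∧ T)))) ∧ ¬¬((x0 ∨ x1) ∧ T)
  →1  (F ∨ (x0 ∨ (x2 ∧ T))) ∧ ¬¬((x0 ∨ x1) ∧ T)
  →2  (x0 ∨ (x2 ∧ T)) ∧ ¬¬((x0 ∨ x1) ∧ T)
  →3  (x0 ∨ x2) ∧ ¬¬((x0 ∨ x1) ∧ T)
  →4  (x0 ∨ x2) ∧ ((x0 ∨ x1) ∧ T)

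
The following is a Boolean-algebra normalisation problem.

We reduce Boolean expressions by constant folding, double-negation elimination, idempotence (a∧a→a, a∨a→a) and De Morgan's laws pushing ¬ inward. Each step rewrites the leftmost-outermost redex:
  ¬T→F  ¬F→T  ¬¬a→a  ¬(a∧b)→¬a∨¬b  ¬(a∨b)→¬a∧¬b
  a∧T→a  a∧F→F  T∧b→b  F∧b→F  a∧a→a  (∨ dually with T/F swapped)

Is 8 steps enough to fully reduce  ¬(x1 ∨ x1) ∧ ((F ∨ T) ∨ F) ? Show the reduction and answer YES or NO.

  start: ¬(x1 ∨ x1) ∧ ((F ∨ T) ∨ F)
  [1] (¬x1 ∧ ¬x1) ∧ ((F ∨ T) ∨ F)
  [2] ¬x1 ∧ ((F ∨ T) ∨ F)
  [3] ¬x1 ∧ (F ∨ T)
  [4] ¬x1 ∧ T
  [5] ¬x1

Answer: YES — reaches normal form ¬x1 in 5 ≤ 8 steps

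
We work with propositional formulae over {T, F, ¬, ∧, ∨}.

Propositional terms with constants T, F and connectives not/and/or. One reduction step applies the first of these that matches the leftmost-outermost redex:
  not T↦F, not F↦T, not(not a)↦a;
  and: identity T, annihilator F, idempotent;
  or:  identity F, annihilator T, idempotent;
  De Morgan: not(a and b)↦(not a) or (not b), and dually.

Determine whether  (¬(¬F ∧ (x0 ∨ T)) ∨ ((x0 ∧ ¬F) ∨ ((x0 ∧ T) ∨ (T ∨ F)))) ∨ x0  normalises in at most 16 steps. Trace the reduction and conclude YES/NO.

Answer: YES — reaches normal form T in 14 ≤ 16 steps

Reduction:
  start: (¬(¬F ∧ (x0 ∨ T)) ∨ ((x0 ∧ ¬F) ∨ ((x0 ∧ T) ∨ (T ∨ F)))) ∨ x0
  step 1: ((¬¬F ∨ ¬(x0 ∨ T)) ∨ ((x0 ∧ ¬F) ∨ ((x0 ∧ T) ∨ (T ∨ F)))) ∨ x0
  step 2: ((F ∨ ¬(x0 ∨ T)) ∨ ((x0 ∧ ¬F) ∨ ((x0 ∧ T) ∨ (T ∨ F)))) ∨ x0
  step 3: (¬(x0 ∨ T) ∨ ((x0 ∧ ¬F) ∨ ((x0 ∧ T) ∨ (T ∨ F)))) ∨ x0
  step 4: ((¬x0 ∧ ¬T) ∨ ((x0 ∧ ¬F) ∨ ((x0 ∧ T) ∨ (T ∨ F)))) ∨ x0
  step 5: ((¬x0 ∧ F) ∨ ((x0 ∧ ¬F) ∨ ((x0 ∧ T) ∨ (T ∨ F)))) ∨ x0
  step 6: (F ∨ ((x0 ∧ ¬F) ∨ ((x0 ∧ T) ∨ (T ∨ F)))) ∨ x0
  step 7: ((x0 ∧ ¬F) ∨ ((x0 ∧ T) ∨ (T ∨ F))) ∨ x0
  step 8: ((x0 ∧ T) ∨ ((x0 ∧ T) ∨ (T ∨ F))) ∨ x0
  step 9: (x0 ∨ ((x0 ∧ T) ∨ (T ∨ F))) ∨ x0
  step 10: (x0 ∨ (x0 ∨ (T ∨ F))) ∨ x0
  step 11: (x0 ∨ (x0 ∨ T)) ∨ x0
  step 12: (x0 ∨ T) ∨ x0
  step 13: T ∨ x0
  step 14: T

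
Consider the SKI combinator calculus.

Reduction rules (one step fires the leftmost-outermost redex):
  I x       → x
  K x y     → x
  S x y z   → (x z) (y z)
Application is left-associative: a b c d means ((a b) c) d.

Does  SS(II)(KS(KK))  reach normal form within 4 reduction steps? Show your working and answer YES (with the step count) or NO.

  start: SS(II)(KS(KK))
  [1] S(KS(KK))(II(KS(KK)))
  [2] SS(II(KS(KK)))
  [3] SS(I(KS(KK)))
  [4] SS(KS(KK))

Answer: NO — after 4 steps the term is SS(KS(KK)), not yet normal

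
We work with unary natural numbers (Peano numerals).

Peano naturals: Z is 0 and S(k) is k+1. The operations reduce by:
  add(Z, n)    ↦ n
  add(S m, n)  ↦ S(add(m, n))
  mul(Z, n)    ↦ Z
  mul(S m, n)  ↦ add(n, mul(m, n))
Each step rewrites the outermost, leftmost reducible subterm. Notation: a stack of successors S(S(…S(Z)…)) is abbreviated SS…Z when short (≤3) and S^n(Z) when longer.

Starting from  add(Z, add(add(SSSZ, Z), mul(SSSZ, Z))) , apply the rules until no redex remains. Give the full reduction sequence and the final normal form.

Answer: normal form = SSSZ  (in 16 steps)

Reduction:
  start: add(Z, add(add(SSSZ, Z), mul(SSSZ, Z)))
  step 1: add(add(SSSZ, Z), mul(SSSZ, Z))
  step 2: add(S(add(SSZ, Z)), mul(SSSZ, Z))
  step 3: S(add(add(SSZ, Z), mul(SSSZ, Z)))
  step 4: S(add(S(add(SZ, Z)), mul(SSSZ, Z)))
  step 5: S(S(add(add(SZ, Z), mul(SSSZ, Z))))
  step 6: S(S(add(S(add(Z, Z)), mul(SSSZ, Z))))
  step 7: S(S(S(add(add(Z, Z), mul(SSSZ, Z)))))
  step 8: S(S(S(add(Z, mul(SSSZ, Z)))))
  step 9: S(S(S(mul(SSSZ, Z))))
  step 10: S(S(S(add(Z, mul(SSZ, Z)))))
  step 11: S(S(S(mul(SSZ, Z))))
  step 12: S(S(S(add(Z, mul(SZ, Z)))))
  step 13: S(S(S(mul(SZ, Z))))
  step 14: S(S(S(add(Z, mul(Z, Z)))))
  step 15: S(S(S(mul(Z, Z))))
  step 16: SSSZ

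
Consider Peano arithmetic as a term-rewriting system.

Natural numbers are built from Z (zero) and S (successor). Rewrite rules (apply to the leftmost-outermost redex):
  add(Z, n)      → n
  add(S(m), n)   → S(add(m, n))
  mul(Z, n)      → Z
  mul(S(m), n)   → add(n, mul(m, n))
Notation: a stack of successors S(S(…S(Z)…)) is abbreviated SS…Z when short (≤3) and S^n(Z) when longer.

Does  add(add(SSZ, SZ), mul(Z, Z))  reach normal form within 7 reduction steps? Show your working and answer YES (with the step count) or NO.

Answer: NO — after 7 steps the term is S(S(S(mul(Z, Z)))), not yet normal

Working:
  start: add(add(SSZ, SZ), mul(Z, Z))
  [1] add(S(add(SZ, SZ)), mul(Z, Z))
  [2] S(add(add(SZ, SZ), mul(Z, Z)))
  [3] S(add(S(add(Z, SZ)), mul(Z, Z)))
  [4] S(S(add(add(Z, SZ), mul(Z, Z))))
  [5] S(S(add(SZ, mul(Z, Z))))
  [6] S(S(S(add(Z, mul(Z, Z)))))
  [7] S(S(S(mul(Z, Z))))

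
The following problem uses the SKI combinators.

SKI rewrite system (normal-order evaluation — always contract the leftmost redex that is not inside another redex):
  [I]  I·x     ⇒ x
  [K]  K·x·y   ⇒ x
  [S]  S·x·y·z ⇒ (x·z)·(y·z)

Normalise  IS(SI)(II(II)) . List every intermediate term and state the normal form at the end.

  start: IS(SI)(II(II))
  →1  S(SI)(II(II))
  →2  S(SI)(I(II))
  →3  S(SI)(II)
  →4  S(SI)I

Answer: normal form = S(SI)I  (in 4 steps)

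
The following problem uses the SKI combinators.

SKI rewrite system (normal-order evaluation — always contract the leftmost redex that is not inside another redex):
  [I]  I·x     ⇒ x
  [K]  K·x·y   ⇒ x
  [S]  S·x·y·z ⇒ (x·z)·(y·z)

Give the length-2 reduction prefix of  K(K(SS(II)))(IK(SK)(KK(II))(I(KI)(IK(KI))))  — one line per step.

Answer: after 2 steps: K(SSI)

Derivation:
  start: K(K(SS(II)))(IK(SK)(KK(II))(I(KI)(IK(KI))))
  [1] K(SS(II))
  [2] K(SSI)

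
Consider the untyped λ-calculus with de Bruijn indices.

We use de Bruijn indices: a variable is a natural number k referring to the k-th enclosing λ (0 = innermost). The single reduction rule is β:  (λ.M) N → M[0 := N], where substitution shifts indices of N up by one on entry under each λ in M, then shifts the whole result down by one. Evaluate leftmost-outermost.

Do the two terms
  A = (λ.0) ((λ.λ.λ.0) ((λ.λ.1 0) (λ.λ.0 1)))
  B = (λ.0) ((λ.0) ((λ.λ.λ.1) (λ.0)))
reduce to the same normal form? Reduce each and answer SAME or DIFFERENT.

Term A:
  start: (λ.0) ((λ.λ.λ.0) ((λ.λ.1 0) (λ.λ.0 1)))
  →1  (λ.λ.λ.0) ((λ.λ.1 0) (λ.λ.0 1))
  →2  λ.λ.0

Term B:
  start: (λ.0) ((λ.0) ((λ.λ.λ.1) (λ.0)))
  →1  (λ.0) ((λ.λ.λ.1) (λ.0))
  →2  (λ.λ.λ.1) (λ.0)
  →3  λ.λ.1

Answer: DIFFERENT — A ⇓ λ.λ.0, B ⇓ λ.λ.1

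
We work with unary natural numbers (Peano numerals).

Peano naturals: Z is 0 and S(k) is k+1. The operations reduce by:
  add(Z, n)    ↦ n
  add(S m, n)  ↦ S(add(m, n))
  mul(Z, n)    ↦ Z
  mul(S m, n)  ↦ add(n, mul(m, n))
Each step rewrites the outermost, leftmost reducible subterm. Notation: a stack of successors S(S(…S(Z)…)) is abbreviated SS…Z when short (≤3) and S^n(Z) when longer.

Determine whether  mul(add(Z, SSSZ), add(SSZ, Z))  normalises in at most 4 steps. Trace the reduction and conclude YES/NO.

  start: mul(add(Z, SSSZ), add(SSZ, Z))
  [1] mul(SSSZ, add(SSZ, Z))
  [2] add(add(SSZ, Z), mul(SSZ, add(SSZ, Z)))
  [3] add(S(add(SZ, Z)), mul(SSZ, add(SSZ, Z)))
  [4] S(add(add(SZ, Z), mul(SSZ, add(SSZ, Z))))

Answer: NO — after 4 steps the term is S(add(add(SZ, Z), mul(SSZ, add(SSZ, Z)))), not yet normal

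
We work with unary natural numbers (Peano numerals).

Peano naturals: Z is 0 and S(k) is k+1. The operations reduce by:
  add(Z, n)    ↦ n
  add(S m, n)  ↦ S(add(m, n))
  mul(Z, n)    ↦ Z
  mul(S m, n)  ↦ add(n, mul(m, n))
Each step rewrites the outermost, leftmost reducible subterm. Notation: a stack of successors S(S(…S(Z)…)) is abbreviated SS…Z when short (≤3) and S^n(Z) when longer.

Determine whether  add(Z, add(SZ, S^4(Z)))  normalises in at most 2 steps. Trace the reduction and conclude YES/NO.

Answer: NO — after 2 steps the term is S(add(Z, S^4(Z))), not yet normal

Reduction:
  start: add(Z, add(SZ, S^4(Z)))
  [1] add(SZ, S^4(Z))
  [2] S(add(Z, S^4(Z)))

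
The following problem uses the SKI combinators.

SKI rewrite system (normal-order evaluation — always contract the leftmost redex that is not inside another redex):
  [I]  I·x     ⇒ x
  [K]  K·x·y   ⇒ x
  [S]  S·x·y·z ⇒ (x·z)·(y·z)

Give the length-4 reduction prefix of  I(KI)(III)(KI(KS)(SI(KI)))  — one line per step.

Answer: after 4 steps: I(SI(KI))

Reduction:
  start: I(KI)(III)(KI(KS)(SI(KI)))
  step 1: KI(III)(KI(KS)(SI(KI)))
  step 2: I(KI(KS)(SI(KI)))
  step 3: KI(KS)(SI(KI))
  step 4: I(SI(KI))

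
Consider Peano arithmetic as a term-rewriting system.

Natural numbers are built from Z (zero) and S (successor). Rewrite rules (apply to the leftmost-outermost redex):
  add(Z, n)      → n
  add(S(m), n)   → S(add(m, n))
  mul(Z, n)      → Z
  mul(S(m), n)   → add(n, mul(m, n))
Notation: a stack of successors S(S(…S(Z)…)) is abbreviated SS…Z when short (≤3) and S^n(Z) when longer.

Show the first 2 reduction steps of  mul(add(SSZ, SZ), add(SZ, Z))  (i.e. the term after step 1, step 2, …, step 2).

  start: mul(add(SSZ, SZ), add(SZ, Z))
  [1] mul(S(add(SZ, SZ)), add(SZ, Z))
  [2] add(add(SZ, Z), mul(add(SZ, SZ), add(SZ, Z)))

Answer: after 2 steps: add(add(SZ, Z), mul(add(SZ, SZ), add(SZ, Z)))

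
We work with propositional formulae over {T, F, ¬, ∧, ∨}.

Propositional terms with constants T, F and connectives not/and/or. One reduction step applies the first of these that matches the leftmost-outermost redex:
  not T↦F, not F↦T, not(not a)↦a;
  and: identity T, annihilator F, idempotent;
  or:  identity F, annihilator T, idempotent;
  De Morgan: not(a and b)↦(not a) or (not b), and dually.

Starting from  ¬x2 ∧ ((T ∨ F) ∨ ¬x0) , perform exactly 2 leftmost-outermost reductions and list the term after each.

  start: ¬x2 ∧ ((T ∨ F) ∨ ¬x0)
  step 1: ¬x2 ∧ (T ∨ ¬x0)
  step 2: ¬x2 ∧ T

Answer: after 2 steps: ¬x2 ∧ T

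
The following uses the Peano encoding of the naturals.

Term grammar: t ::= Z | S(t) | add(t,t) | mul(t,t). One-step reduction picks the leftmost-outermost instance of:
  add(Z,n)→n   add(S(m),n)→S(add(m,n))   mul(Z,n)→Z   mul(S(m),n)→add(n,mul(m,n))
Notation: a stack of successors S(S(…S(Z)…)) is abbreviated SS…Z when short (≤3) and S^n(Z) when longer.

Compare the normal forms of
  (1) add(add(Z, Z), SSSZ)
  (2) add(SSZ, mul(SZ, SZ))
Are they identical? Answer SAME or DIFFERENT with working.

Term A:
  start: add(add(Z, Z), SSSZ)
  →1  add(Z, SSSZ)
  →2  SSSZ

Term B:
  start: add(SSZ, mul(SZ, SZ))
  →1  S(add(SZ, mul(SZ, SZ)))
  →2  S(S(add(Z, mul(SZ, SZ))))
  →3  S(S(mul(SZ, SZ)))
  →4  S(S(add(SZ, mul(Z, SZ))))
  →5  S(S(S(add(Z, mul(Z, SZ)))))
  →6  S(S(S(mul(Z, SZ))))
  →7  SSSZ

Answer: SAME — A ⇓ SSSZ, B ⇓ SSSZ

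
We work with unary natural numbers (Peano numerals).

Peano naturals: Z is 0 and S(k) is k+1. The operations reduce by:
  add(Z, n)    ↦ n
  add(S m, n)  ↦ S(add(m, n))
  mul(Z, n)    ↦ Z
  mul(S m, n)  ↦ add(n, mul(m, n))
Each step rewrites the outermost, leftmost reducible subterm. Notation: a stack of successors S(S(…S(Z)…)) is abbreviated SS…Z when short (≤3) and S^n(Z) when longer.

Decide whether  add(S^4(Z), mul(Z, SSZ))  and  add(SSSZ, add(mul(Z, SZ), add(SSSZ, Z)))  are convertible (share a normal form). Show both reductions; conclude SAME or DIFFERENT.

Answer: DIFFERENT — A ⇓ S^4(Z), B ⇓ S^6(Z)

Reduction:
Term A:
  start: add(S^4(Z), mul(Z, SSZ))
  [1] S(add(SSSZ, mul(Z, SSZ)))
  [2] S(S(add(SSZ, mul(Z, SSZ))))
  [3] S(S(S(add(SZ, mul(Z, SSZ)))))
  [4] S(S(S(S(add(Z, mul(Z, SSZ))))))
  [5] S(S(S(S(mul(Z, SSZ)))))
  [6] S^4(Z)

Term B:
  start: add(SSSZ, add(mul(Z, SZ), add(SSSZ, Z)))
  [1] S(add(SSZ, add(mul(Z, SZ), add(SSSZ, Z))))
  [2] S(S(add(SZ, add(mul(Z, SZ), add(SSSZ, Z)))))
  [3] S(S(S(add(Z, add(mul(Z, SZ), add(SSSZ, Z))))))
  [4] S(S(S(add(mul(Z, SZ), add(SSSZ, Z)))))
  [5] S(S(S(add(Z, add(SSSZ, Z)))))
  [6] S(S(S(add(SSSZ, Z))))
  [7] S(S(S(S(add(SSZ, Z)))))
  [8] S(S(S(S(S(add(SZ, Z))))))
  [9] S(S(S(S(S(S(add(Z, Z)))))))
  [10] S^6(Z)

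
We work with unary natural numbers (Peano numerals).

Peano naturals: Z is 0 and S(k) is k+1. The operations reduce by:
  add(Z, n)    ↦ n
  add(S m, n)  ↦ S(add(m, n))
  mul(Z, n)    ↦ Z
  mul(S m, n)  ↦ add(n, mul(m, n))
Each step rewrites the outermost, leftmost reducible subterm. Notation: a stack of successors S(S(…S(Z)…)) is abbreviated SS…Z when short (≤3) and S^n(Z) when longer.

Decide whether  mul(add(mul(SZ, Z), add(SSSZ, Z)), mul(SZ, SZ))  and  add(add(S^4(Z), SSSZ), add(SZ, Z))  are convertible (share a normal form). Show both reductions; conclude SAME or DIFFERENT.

Term A:
  start: mul(add(mul(SZ, Z), add(SSSZ, Z)), mul(SZ, SZ))
  [1] mul(add(add(Z, mul(Z, Z)), add(SSSZ, Z)), mul(SZ, SZ))
  [2] mul(add(mul(Z, Z), add(SSSZ, Z)), mul(SZ, SZ))
  [3] mul(add(Z, add(SSSZ, Z)), mul(SZ, SZ))
  [4] mul(add(SSSZ, Z), mul(SZ, SZ))
  [5] mul(S(add(SSZ, Z)), mul(SZ, SZ))
  [6] add(mul(SZ, SZ), mul(add(SSZ, Z), mul(SZ, SZ)))
  [7] add(add(SZ, mul(Z, SZ)), mul(add(SSZ, Z), mul(SZ, SZ)))
  [8] add(S(add(Z, mul(Z, SZ))), mul(add(SSZ, Z), mul(SZ, SZ)))
  [9] S(add(add(Z, mul(Z, SZ)), mul(add(SSZ, Z), mul(SZ, SZ))))
  [10] S(add(mul(Z, SZ), mul(add(SSZ, Z), mul(SZ, SZ))))
  [11] S(add(Z, mul(add(SSZ, Z), mul(SZ, SZ))))
  [12] S(mul(add(SSZ, Z), mul(SZ, SZ)))
  [13] S(mul(S(add(SZ, Z)), mul(SZ, SZ)))
  [14] S(add(mul(SZ, SZ), mul(add(SZ, Z), mul(SZ, SZ))))
  [15] S(add(add(SZ, mul(Z, SZ)), mul(add(SZ, Z), mul(SZ, SZ))))
  [16] S(add(S(add(Z, mul(Z, SZ))), mul(add(SZ, Z), mul(SZ, SZ))))
  [17] S(S(add(add(Z, mul(Z, SZ)), mul(add(SZ, Z), mul(SZ, SZ)))))
  [18] S(S(add(mul(Z, SZ), mul(add(SZ, Z), mul(SZ, SZ)))))
  [19] S(S(add(Z, mul(add(SZ, Z), mul(SZ, SZ)))))
  [20] S(S(mul(add(SZ, Z), mul(SZ, SZ))))
  [21] S(S(mul(S(add(Z, Z)), mul(SZ, SZ))))
  [22] S(S(add(mul(SZ, SZ), mul(add(Z, Z), mul(SZ, SZ)))))
  [23] S(S(add(add(SZ, mul(Z, SZ)), mul(add(Z, Z), mul(SZ, SZ)))))
  [24] S(S(add(S(add(Z, mul(Z, SZ))), mul(add(Z, Z), mul(SZ, SZ)))))
  [25] S(S(S(add(add(Z, mul(Z, SZ)), mul(add(Z, Z), mul(SZ, SZ))))))
  [26] S(S(S(add(mul(Z, SZ), mul(add(Z, Z), mul(SZ, SZ))))))
  [27] S(S(S(add(Z, mul(add(Z, Z), mul(SZ, SZ))))))
  [28] S(S(S(mul(add(Z, Z), mul(SZ, SZ)))))
  [29] S(S(S(mul(Z, mul(SZ, SZ)))))
  [30] SSSZ

Term B:
  start: add(add(S^4(Z), SSSZ), add(SZ, Z))
  [1] add(S(add(SSSZ, SSSZ)), add(SZ, Z))
  [2] S(add(add(SSSZ, SSSZ), add(SZ, Z)))
  [3] S(add(S(add(SSZ, SSSZ)), add(SZ, Z)))
  [4] S(S(add(add(SSZ, SSSZ), add(SZ, Z))))
  [5] S(S(add(S(add(SZ, SSSZ)), add(SZ, Z))))
  [6] S(S(S(add(add(SZ, SSSZ), add(SZ, Z)))))
  [7] S(S(S(add(S(add(Z, SSSZ)), add(SZ, Z)))))
  [8] S(S(S(S(add(add(Z, SSSZ), add(SZ, Z))))))
  [9] S(S(S(S(add(SSSZ, add(SZ, Z))))))
  [10] S(S(S(S(S(add(SSZ, add(SZ, Z)))))))
  [11] S(S(S(S(S(S(add(SZ, add(SZ, Z))))))))
  [12] S(S(S(S(S(S(S(add(Z, add(SZ, Z)))))))))
  [13] S(S(S(S(S(S(S(add(SZ, Z))))))))
  [14] S(S(S(S(S(S(S(S(add(Z, Z)))))))))
  [15] S^8(Z)

Answer: DIFFERENT — A ⇓ SSSZ, B ⇓ S^8(Z)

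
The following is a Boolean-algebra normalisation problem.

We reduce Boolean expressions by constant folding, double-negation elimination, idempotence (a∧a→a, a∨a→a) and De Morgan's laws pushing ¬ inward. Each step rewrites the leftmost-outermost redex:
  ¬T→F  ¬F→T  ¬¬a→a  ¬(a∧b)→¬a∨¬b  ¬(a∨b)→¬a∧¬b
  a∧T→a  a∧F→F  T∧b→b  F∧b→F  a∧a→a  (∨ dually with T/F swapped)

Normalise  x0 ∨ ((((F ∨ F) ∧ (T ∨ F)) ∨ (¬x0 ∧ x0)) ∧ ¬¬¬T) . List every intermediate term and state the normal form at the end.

Answer: normal form = x0  (in 7 steps)

Reduction:
  start: x0 ∨ ((((F ∨ F) ∧ (T ∨ F)) ∨ (¬x0 ∧ x0)) ∧ ¬¬¬T)
  [1] x0 ∨ (((F ∧ (T ∨ F)) ∨ (¬x0 ∧ x0)) ∧ ¬¬¬T)
  [2] x0 ∨ ((F ∨ (¬x0 ∧ x0)) ∧ ¬¬¬T)
  [3] x0 ∨ ((¬x0 ∧ x0) ∧ ¬¬¬T)
  [4] x0 ∨ ((¬x0 ∧ x0) ∧ ¬T)
  [5] x0 ∨ ((¬x0 ∧ x0) ∧ F)
  [6] x0 ∨ F
  [7] x0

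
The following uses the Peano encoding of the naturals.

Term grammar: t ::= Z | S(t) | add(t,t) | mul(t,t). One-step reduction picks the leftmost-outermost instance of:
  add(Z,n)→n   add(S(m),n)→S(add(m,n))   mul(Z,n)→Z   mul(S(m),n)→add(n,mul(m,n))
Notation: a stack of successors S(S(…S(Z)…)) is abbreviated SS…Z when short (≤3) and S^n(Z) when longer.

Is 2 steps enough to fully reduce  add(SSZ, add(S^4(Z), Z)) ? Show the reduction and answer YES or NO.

  start: add(SSZ, add(S^4(Z), Z))
  step 1: S(add(SZ, add(S^4(Z), Z)))
  step 2: S(S(add(Z, add(S^4(Z), Z))))

Answer: NO — after 2 steps the term is S(S(add(Z, add(S^4(Z), Z)))), not yet normal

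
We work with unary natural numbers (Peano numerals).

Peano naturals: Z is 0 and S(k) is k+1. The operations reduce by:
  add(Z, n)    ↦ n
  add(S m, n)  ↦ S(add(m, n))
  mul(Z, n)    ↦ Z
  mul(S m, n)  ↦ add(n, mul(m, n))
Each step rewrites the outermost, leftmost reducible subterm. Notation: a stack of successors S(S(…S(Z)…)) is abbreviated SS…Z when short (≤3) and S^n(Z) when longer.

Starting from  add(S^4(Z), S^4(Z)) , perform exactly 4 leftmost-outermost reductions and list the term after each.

Answer: after 4 steps: S(S(S(S(add(Z, S^4(Z))))))

Derivation:
  start: add(S^4(Z), S^4(Z))
  [1] S(add(SSSZ, S^4(Z)))
  [2] S(S(add(SSZ, S^4(Z))))
  [3] S(S(S(add(SZ, S^4(Z)))))
  [4] S(S(S(S(add(Z, S^4(Z))))))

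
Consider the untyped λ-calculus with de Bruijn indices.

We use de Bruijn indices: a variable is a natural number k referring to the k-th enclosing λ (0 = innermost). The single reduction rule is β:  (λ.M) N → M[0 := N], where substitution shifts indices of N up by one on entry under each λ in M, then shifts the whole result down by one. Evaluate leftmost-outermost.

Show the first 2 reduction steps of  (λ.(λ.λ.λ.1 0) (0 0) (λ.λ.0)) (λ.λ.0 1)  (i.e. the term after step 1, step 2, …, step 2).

Answer: after 2 steps: (λ.λ.1 0) (λ.λ.0)

Reduction:
  start: (λ.(λ.λ.λ.1 0) (0 0) (λ.λ.0)) (λ.λ.0 1)
  step 1: (λ.λ.λ.1 0) ((λ.λ.0 1) (λ.λ.0 1)) (λ.λ.0)
  step 2: (λ.λ.1 0) (λ.λ.0)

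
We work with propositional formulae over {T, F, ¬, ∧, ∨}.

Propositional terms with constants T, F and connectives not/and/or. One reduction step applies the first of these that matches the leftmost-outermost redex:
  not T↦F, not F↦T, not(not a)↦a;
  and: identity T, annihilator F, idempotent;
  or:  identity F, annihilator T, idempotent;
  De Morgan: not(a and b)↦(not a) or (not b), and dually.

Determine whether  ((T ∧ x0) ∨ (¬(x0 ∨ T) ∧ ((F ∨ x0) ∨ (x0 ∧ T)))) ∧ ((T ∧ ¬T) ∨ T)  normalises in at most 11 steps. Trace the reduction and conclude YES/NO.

Answer: YES — reaches normal form x0 in 8 ≤ 11 steps

Derivation:
  start: ((T ∧ x0) ∨ (¬(x0 ∨ T) ∧ ((F ∨ x0) ∨ (x0 ∧ T)))) ∧ ((T ∧ ¬T) ∨ T)
  step 1: (x0 ∨ (¬(x0 ∨ T) ∧ ((F ∨ x0) ∨ (x0 ∧ T)))) ∧ ((T ∧ ¬T) ∨ T)
  step 2: (x0 ∨ ((¬x0 ∧ ¬T) ∧ ((F ∨ x0) ∨ (x0 ∧ T)))) ∧ ((T ∧ ¬T) ∨ T)
  step 3: (x0 ∨ ((¬x0 ∧ F) ∧ ((F ∨ x0) ∨ (x0 ∧ T)))) ∧ ((T ∧ ¬T) ∨ T)
  step 4: (x0 ∨ (F ∧ ((F ∨ x0) ∨ (x0 ∧ T)))) ∧ ((T ∧ ¬T) ∨ T)
  step 5: (x0 ∨ F) ∧ ((T ∧ ¬T) ∨ T)
  step 6: x0 ∧ ((T ∧ ¬T) ∨ T)
  step 7: x0 ∧ T
  step 8: x0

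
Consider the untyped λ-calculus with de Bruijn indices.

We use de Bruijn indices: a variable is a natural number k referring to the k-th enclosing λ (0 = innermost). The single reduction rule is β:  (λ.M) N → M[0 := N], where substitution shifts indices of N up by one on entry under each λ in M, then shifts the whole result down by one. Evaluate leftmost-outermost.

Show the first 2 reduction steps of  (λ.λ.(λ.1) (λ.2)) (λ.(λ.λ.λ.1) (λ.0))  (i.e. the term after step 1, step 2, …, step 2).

  start: (λ.λ.(λ.1) (λ.2)) (λ.(λ.λ.λ.1) (λ.0))
  →1  λ.(λ.1) (λ.λ.(λ.λ.λ.1) (λ.0))
  →2  λ.0

Answer: after 2 steps: λ.0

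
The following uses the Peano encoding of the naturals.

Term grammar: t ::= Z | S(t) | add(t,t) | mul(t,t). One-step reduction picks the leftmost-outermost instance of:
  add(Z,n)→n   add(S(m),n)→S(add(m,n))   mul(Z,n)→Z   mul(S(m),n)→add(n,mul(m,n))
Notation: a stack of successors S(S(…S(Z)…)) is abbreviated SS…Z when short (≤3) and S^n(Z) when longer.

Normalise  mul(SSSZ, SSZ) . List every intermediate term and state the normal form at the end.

Answer: normal form = S^6(Z)  (in 13 steps)

Working:
  start: mul(SSSZ, SSZ)
  step 1: add(SSZ, mul(SSZ, SSZ))
  step 2: S(add(SZ, mul(SSZ, SSZ)))
  step 3: S(S(add(Z, mul(SSZ, SSZ))))
  step 4: S(S(mul(SSZ, SSZ)))
  step 5: S(S(add(SSZ, mul(SZ, SSZ))))
  step 6: S(S(S(add(SZ, mul(SZ, SSZ)))))
  step 7: S(S(S(S(add(Z, mul(SZ, SSZ))))))
  step 8: S(S(S(S(mul(SZ, SSZ)))))
  step 9: S(S(S(S(add(SSZ, mul(Z, SSZ))))))
  step 10: S(S(S(S(S(add(SZ, mul(Z, SSZ)))))))
  step 11: S(S(S(S(S(S(add(Z, mul(Z, SSZ))))))))
  step 12: S(S(S(S(S(S(mul(Z, SSZ)))))))
  step 13: S^6(Z)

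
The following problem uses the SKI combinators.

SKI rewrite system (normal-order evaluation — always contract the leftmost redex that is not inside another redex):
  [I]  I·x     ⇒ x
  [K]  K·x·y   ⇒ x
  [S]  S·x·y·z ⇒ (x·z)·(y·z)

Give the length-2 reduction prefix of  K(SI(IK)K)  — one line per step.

  start: K(SI(IK)K)
  →1  K(IK(IKK))
  →2  K(K(IKK))

Answer: after 2 steps: K(K(IKK))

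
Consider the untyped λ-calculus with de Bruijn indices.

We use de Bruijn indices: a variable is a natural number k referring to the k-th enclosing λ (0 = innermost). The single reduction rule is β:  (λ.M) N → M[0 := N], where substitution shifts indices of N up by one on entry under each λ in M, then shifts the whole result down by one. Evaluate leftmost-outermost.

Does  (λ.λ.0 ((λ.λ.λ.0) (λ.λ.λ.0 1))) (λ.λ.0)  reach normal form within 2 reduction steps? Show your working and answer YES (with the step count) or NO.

Answer: YES — reaches normal form λ.0 (λ.λ.0) in 2 ≤ 2 steps

Working:
  start: (λ.λ.0 ((λ.λ.λ.0) (λ.λ.λ.0 1))) (λ.λ.0)
  →1  λ.0 ((λ.λ.λ.0) (λ.λ.λ.0 1))
  →2  λ.0 (λ.λ.0)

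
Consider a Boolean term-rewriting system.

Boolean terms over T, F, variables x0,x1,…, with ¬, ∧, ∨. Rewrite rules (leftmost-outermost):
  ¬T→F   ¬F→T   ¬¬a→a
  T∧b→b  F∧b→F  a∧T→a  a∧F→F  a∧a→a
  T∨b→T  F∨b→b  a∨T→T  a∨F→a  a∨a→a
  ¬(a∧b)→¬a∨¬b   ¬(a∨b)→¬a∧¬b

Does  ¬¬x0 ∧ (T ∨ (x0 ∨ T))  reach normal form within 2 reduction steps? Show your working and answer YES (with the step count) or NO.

Answer: NO — after 2 steps the term is x0 ∧ T, not yet normal

Working:
  start: ¬¬x0 ∧ (T ∨ (x0 ∨ T))
  [1] x0 ∧ (T ∨ (x0 ∨ T))
  [2] x0 ∧ T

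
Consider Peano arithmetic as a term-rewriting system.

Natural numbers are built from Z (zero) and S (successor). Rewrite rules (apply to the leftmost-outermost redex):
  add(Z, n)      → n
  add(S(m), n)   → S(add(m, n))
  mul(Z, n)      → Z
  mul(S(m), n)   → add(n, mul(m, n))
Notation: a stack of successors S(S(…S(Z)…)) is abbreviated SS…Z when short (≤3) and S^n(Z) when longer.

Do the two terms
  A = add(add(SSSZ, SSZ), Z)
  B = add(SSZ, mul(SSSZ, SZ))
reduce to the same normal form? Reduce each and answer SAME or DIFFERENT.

Term A:
  start: add(add(SSSZ, SSZ), Z)
  →1  add(S(add(SSZ, SSZ)), Z)
  →2  S(add(add(SSZ, SSZ), Z))
  →3  S(add(S(add(SZ, SSZ)), Z))
  →4  S(S(add(add(SZ, SSZ), Z)))
  →5  S(S(add(S(add(Z, SSZ)), Z)))
  →6  S(S(S(add(add(Z, SSZ), Z))))
  →7  S(S(S(add(SSZ, Z))))
  →8  S(S(S(S(add(SZ, Z)))))
  →9  S(S(S(S(S(add(Z, Z))))))
  →10  S^5(Z)

Term B:
  start: add(SSZ, mul(SSSZ, SZ))
  →1  S(add(SZ, mul(SSSZ, SZ)))
  →2  S(S(add(Z, mul(SSSZ, SZ))))
  →3  S(S(mul(SSSZ, SZ)))
  →4  S(S(add(SZ, mul(SSZ, SZ))))
  →5  S(S(S(add(Z, mul(SSZ, SZ)))))
  →6  S(S(S(mul(SSZ, SZ))))
  →7  S(S(S(add(SZ, mul(SZ, SZ)))))
  →8  S(S(S(S(add(Z, mul(SZ, SZ))))))
  →9  S(S(S(S(mul(SZ, SZ)))))
  →10  S(S(S(S(add(SZ, mul(Z, SZ))))))
  →11  S(S(S(S(S(add(Z, mul(Z, SZ)))))))
  →12  S(S(S(S(S(mul(Z, SZ))))))
  →13  S^5(Z)

Answer: SAME — A ⇓ S^5(Z), B ⇓ S^5(Z)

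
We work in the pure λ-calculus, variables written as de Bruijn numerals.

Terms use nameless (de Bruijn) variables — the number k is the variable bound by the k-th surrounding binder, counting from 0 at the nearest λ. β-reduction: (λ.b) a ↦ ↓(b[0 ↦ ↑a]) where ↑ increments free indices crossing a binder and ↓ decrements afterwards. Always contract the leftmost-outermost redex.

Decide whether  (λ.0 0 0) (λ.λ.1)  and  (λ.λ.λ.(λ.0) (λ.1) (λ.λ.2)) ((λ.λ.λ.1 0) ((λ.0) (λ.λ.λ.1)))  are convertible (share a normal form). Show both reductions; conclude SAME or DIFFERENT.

Answer: DIFFERENT — A ⇓ λ.λ.1, B ⇓ λ.λ.0

Derivation:
Term A:
  start: (λ.0 0 0) (λ.λ.1)
  [1] (λ.λ.1) (λ.λ.1) (λ.λ.1)
  [2] (λ.λ.λ.1) (λ.λ.1)
  [3] λ.λ.1

Term B:
  start: (λ.λ.λ.(λ.0) (λ.1) (λ.λ.2)) ((λ.λ.λ.1 0) ((λ.0) (λ.λ.λ.1)))
  [1] λ.λ.(λ.0) (λ.1) (λ.λ.2)
  [2] λ.λ.(λ.1) (λ.λ.2)
  [3] λ.λ.0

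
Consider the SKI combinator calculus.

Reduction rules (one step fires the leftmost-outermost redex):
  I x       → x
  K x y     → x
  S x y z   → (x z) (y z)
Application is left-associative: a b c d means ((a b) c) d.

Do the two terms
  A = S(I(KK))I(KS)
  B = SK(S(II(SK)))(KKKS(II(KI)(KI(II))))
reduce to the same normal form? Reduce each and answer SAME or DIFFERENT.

Answer: DIFFERENT — A ⇓ K(KS), B ⇓ S

Working:
Term A:
  start: S(I(KK))I(KS)
  →1  I(KK)(KS)(I(KS))
  →2  KK(KS)(I(KS))
  →3  K(I(KS))
  →4  K(KS)

Term B:
  start: SK(S(II(SK)))(KKKS(II(KI)(KI(II))))
  →1  K(KKKS(II(KI)(KI(II))))(S(II(SK))(KKKS(II(KI)(KI(II)))))
  →2  KKKS(II(KI)(KI(II)))
  →3  KS(II(KI)(KI(II)))
  →4  S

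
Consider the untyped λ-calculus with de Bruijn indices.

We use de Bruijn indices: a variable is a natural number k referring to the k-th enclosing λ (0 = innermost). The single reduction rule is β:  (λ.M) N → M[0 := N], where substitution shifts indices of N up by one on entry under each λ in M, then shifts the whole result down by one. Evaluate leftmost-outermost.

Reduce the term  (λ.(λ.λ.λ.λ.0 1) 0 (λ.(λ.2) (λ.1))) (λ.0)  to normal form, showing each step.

  start: (λ.(λ.λ.λ.λ.0 1) 0 (λ.(λ.2) (λ.1))) (λ.0)
  →1  (λ.λ.λ.λ.0 1) (λ.0) (λ.(λ.λ.0) (λ.1))
  →2  (λ.λ.λ.0 1) (λ.(λ.λ.0) (λ.1))
  →3  λ.λ.0 1

Answer: normal form = λ.λ.0 1  (in 3 steps)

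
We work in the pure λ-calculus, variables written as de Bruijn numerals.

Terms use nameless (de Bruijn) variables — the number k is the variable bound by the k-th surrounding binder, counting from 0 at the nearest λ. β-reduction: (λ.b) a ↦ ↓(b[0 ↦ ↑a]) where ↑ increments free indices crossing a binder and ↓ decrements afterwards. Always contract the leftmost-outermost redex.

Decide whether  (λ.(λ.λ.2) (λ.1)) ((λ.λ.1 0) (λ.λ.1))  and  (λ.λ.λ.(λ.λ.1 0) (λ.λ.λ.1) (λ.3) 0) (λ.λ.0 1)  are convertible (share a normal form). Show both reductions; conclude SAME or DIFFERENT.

Term A:
  start: (λ.(λ.λ.2) (λ.1)) ((λ.λ.1 0) (λ.λ.1))
  →1  (λ.λ.(λ.λ.1 0) (λ.λ.1)) (λ.(λ.λ.1 0) (λ.λ.1))
  →2  λ.(λ.λ.1 0) (λ.λ.1)
  →3  λ.λ.(λ.λ.1) 0
  →4  λ.λ.λ.1

Term B:
  start: (λ.λ.λ.(λ.λ.1 0) (λ.λ.λ.1) (λ.3) 0) (λ.λ.0 1)
  →1  λ.λ.(λ.λ.1 0) (λ.λ.λ.1) (λ.λ.λ.0 1) 0
  →2  λ.λ.(λ.(λ.λ.λ.1) 0) (λ.λ.λ.0 1) 0
  →3  λ.λ.(λ.λ.λ.1) (λ.λ.λ.0 1) 0
  →4  λ.λ.(λ.λ.1) 0
  →5  λ.λ.λ.1

Answer: SAME — A ⇓ λ.λ.λ.1, B ⇓ λ.λ.λ.1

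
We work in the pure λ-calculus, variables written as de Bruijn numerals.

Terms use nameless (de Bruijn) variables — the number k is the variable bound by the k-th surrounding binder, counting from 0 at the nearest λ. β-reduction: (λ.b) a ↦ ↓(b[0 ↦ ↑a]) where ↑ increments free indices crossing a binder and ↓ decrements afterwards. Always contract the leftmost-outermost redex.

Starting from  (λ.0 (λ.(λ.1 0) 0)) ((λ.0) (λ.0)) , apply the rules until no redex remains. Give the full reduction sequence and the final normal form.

  start: (λ.0 (λ.(λ.1 0) 0)) ((λ.0) (λ.0))
  →1  (λ.0) (λ.0) (λ.(λ.1 0) 0)
  →2  (λ.0) (λ.(λ.1 0) 0)
  →3  λ.(λ.1 0) 0
  →4  λ.0 0

Answer: normal form = λ.0 0  (in 4 steps)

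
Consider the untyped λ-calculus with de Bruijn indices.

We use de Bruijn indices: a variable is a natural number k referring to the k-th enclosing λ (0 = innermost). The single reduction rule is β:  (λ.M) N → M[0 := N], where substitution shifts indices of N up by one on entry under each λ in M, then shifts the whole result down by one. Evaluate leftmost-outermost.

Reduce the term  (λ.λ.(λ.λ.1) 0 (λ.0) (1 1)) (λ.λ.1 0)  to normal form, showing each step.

  start: (λ.λ.(λ.λ.1) 0 (λ.0) (1 1)) (λ.λ.1 0)
  [1] λ.(λ.λ.1) 0 (λ.0) ((λ.λ.1 0) (λ.λ.1 0))
  [2] λ.(λ.1) (λ.0) ((λ.λ.1 0) (λ.λ.1 0))
  [3] λ.0 ((λ.λ.1 0) (λ.λ.1 0))
  [4] λ.0 (λ.(λ.λ.1 0) 0)
  [5] λ.0 (λ.λ.1 0)

Answer: normal form = λ.0 (λ.λ.1 0)  (in 5 steps)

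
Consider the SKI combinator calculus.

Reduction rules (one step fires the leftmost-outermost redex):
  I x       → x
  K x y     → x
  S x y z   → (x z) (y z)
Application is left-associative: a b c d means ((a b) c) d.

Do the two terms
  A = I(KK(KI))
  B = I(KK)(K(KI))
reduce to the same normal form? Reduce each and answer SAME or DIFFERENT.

Term A:
  start: I(KK(KI))
  →1  KK(KI)
  →2  K

Term B:
  start: I(KK)(K(KI))
  →1  KK(K(KI))
  →2  K

Answer: SAME — A ⇓ K, B ⇓ K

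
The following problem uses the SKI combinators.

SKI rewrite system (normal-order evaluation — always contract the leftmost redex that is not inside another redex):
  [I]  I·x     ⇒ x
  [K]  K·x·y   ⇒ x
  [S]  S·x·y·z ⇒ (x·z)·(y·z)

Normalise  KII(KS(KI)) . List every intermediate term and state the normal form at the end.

Answer: normal form = S  (in 3 steps)

Derivation:
  start: KII(KS(KI))
  →1  I(KS(KI))
  →2  KS(KI)
  →3  S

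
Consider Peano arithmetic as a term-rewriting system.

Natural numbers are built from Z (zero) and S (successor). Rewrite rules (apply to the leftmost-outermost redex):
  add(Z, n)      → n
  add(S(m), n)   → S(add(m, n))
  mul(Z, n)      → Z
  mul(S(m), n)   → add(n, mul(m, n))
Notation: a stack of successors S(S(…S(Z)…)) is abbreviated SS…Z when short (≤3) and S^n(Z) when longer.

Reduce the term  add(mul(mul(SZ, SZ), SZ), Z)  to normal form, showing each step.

  start: add(mul(mul(SZ, SZ), SZ), Z)
  [1] add(mul(add(SZ, mul(Z, SZ)), SZ), Z)
  [2] add(mul(S(add(Z, mul(Z, SZ))), SZ), Z)
  [3] add(add(SZ, mul(add(Z, mul(Z, SZ)), SZ)), Z)
  [4] add(S(add(Z, mul(add(Z, mul(Z, SZ)), SZ))), Z)
  [5] S(add(add(Z, mul(add(Z, mul(Z, SZ)), SZ)), Z))
  [6] S(add(mul(add(Z, mul(Z, SZ)), SZ), Z))
  [7] S(add(mul(mul(Z, SZ), SZ), Z))
  [8] S(add(mul(Z, SZ), Z))
  [9] S(add(Z, Z))
  [10] SZ

Answer: normal form = SZ  (in 10 steps)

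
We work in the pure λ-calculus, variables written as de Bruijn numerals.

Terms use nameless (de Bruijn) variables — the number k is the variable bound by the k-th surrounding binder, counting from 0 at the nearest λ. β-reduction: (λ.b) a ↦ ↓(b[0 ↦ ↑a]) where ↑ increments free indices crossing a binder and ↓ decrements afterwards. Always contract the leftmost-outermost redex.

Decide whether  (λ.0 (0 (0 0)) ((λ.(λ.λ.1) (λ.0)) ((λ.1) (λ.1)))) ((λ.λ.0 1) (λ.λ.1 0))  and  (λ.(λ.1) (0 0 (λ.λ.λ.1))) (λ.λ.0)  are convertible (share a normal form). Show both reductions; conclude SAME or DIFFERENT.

Answer: SAME — A ⇓ λ.λ.0, B ⇓ λ.λ.0

Working:
Term A:
  start: (λ.0 (0 (0 0)) ((λ.(λ.λ.1) (λ.0)) ((λ.1) (λ.1)))) ((λ.λ.0 1) (λ.λ.1 0))
  step 1: (λ.λ.0 1) (λ.λ.1 0) ((λ.λ.0 1) (λ.λ.1 0) ((λ.λ.0 1) (λ.λ.1 0) ((λ.λ.0 1) (λ.λ.1 0)))) ((λ.(λ.λ.1) (λ.0)) ((λ.(λ.λ.0 1) (λ.λ.1 0)) (λ.(λ.λ.0 1) (λ.λ.1 0))))
  step 2: (λ.0 (λ.λ.1 0)) ((λ.λ.0 1) (λ.λ.1 0) ((λ.λ.0 1) (λ.λ.1 0) ((λ.λ.0 1) (λ.λ.1 0)))) ((λ.(λ.λ.1) (λ.0)) ((λ.(λ.λ.0 1) (λ.λ.1 0)) (λ.(λ.λ.0 1) (λ.λ.1 0))))
  step 3: (λ.λ.0 1) (λ.λ.1 0) ((λ.λ.0 1) (λ.λ.1 0) ((λ.λ.0 1) (λ.λ.1 0))) (λ.λ.1 0) ((λ.(λ.λ.1) (λ.0)) ((λ.(λ.λ.0 1) (λ.λ.1 0)) (λ.(λ.λ.0 1) (λ.λ.1 0))))
  step 4: (λ.0 (λ.λ.1 0)) ((λ.λ.0 1) (λ.λ.1 0) ((λ.λ.0 1) (λ.λ.1 0))) (λ.λ.1 0) ((λ.(λ.λ.1) (λ.0)) ((λ.(λ.λ.0 1) (λ.λ.1 0)) (λ.(λ.λ.0 1) (λ.λ.1 0))))
  step 5: (λ.λ.0 1) (λ.λ.1 0) ((λ.λ.0 1) (λ.λ.1 0)) (λ.λ.1 0) (λ.λ.1 0) ((λ.(λ.λ.1) (λ.0)) ((λ.(λ.λ.0 1) (λ.λ.1 0)) (λ.(λ.λ.0 1) (λ.λ.1 0))))
  step 6: (λ.0 (λ.λ.1 0)) ((λ.λ.0 1) (λ.λ.1 0)) (λ.λ.1 0) (λ.λ.1 0) ((λ.(λ.λ.1) (λ.0)) ((λ.(λ.λ.0 1) (λ.λ.1 0)) (λ.(λ.λ.0 1) (λ.λ.1 0))))
  step 7: (λ.λ.0 1) (λ.λ.1 0) (λ.λ.1 0) (λ.λ.1 0) (λ.λ.1 0) ((λ.(λ.λ.1) (λ.0)) ((λ.(λ.λ.0 1) (λ.λ.1 0)) (λ.(λ.λ.0 1) (λ.λ.1 0))))
  step 8: (λ.0 (λ.λ.1 0)) (λ.λ.1 0) (λ.λ.1 0) (λ.λ.1 0) ((λ.(λ.λ.1) (λ.0)) ((λ.(λ.λ.0 1) (λ.λ.1 0)) (λ.(λ.λ.0 1) (λ.λ.1 0))))
  step 9: (λ.λ.1 0) (λ.λ.1 0) (λ.λ.1 0) (λ.λ.1 0) ((λ.(λ.λ.1) (λ.0)) ((λ.(λ.λ.0 1) (λ.λ.1 0)) (λ.(λ.λ.0 1) (λ.λ.1 0))))
  step 10: (λ.(λ.λ.1 0) 0) (λ.λ.1 0) (λ.λ.1 0) ((λ.(λ.λ.1) (λ.0)) ((λ.(λ.λ.0 1) (λ.λ.1 0)) (λ.(λ.λ.0 1) (λ.λ.1 0))))
  step 11: (λ.λ.1 0) (λ.λ.1 0) (λ.λ.1 0) ((λ.(λ.λ.1) (λ.0)) ((λ.(λ.λ.0 1) (λ.λ.1 0)) (λ.(λ.λ.0 1) (λ.λ.1 0))))
  step 12: (λ.(λ.λ.1 0) 0) (λ.λ.1 0) ((λ.(λ.λ.1) (λ.0)) ((λ.(λ.λ.0 1) (λ.λ.1 0)) (λ.(λ.λ.0 1) (λ.λ.1 0))))
  step 13: (λ.λ.1 0) (λ.λ.1 0) ((λ.(λ.λ.1) (λ.0)) ((λ.(λ.λ.0 1) (λ.λ.1 0)) (λ.(λ.λ.0 1) (λ.λ.1 0))))
  step 14: (λ.(λ.λ.1 0) 0) ((λ.(λ.λ.1) (λ.0)) ((λ.(λ.λ.0 1) (λ.λ.1 0)) (λ.(λ.λ.0 1) (λ.λ.1 0))))
  step 15: (λ.λ.1 0) ((λ.(λ.λ.1) (λ.0)) ((λ.(λ.λ.0 1) (λ.λ.1 0)) (λ.(λ.λ.0 1) (λ.λ.1 0))))
  step 16: λ.(λ.(λ.λ.1) (λ.0)) ((λ.(λ.λ.0 1) (λ.λ.1 0)) (λ.(λ.λ.0 1) (λ.λ.1 0))) 0
  step 17: λ.(λ.λ.1) (λ.0) 0
  step 18: λ.(λ.λ.0) 0
  step 19: λ.λ.0

Term B:
  start: (λ.(λ.1) (0 0 (λ.λ.λ.1))) (λ.λ.0)
  step 1: (λ.λ.λ.0) ((λ.λ.0) (λ.λ.0) (λ.λ.λ.1))
  step 2: λ.λ.0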